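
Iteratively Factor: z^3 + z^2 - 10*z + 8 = (z + 4)*(z^2 - 3*z + 2) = (z - 1)*(z + 4)*(z - 2)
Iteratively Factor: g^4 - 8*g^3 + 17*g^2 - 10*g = (g - 5)*(g^3 - 3*g^2 + 2*g) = g*(g - 5)*(g^2 - 3*g + 2) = g*(g - 5)*(g - 2)*(g - 1)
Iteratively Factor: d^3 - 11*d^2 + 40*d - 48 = (d - 4)*(d^2 - 7*d + 12) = (d - 4)^2*(d - 3)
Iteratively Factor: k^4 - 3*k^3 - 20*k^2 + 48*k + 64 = (k - 4)*(k^3 + k^2 - 16*k - 16) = (k - 4)*(k + 4)*(k^2 - 3*k - 4) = (k - 4)^2*(k + 4)*(k + 1)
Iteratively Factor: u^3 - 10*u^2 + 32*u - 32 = (u - 4)*(u^2 - 6*u + 8) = (u - 4)*(u - 2)*(u - 4)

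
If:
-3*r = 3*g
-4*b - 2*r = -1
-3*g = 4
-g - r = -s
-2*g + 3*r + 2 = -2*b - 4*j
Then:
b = -5/12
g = -4/3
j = -47/24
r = 4/3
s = 0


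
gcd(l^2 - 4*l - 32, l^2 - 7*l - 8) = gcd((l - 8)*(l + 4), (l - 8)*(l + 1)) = l - 8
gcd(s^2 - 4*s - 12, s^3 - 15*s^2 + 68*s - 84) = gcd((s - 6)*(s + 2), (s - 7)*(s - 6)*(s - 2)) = s - 6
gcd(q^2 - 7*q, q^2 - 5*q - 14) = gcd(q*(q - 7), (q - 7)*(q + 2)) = q - 7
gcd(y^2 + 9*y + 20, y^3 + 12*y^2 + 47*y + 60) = y^2 + 9*y + 20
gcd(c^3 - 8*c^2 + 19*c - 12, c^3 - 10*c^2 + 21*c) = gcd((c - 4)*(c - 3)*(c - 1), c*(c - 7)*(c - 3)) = c - 3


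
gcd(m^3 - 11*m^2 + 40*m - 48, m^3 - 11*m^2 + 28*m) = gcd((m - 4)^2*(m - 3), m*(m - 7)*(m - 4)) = m - 4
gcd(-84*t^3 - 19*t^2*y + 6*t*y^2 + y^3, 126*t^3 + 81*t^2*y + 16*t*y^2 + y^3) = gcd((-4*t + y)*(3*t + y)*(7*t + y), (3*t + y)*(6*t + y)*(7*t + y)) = 21*t^2 + 10*t*y + y^2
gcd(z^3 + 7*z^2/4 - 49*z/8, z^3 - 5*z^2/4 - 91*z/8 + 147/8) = z^2 + 7*z/4 - 49/8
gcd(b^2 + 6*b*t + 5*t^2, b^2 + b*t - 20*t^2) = b + 5*t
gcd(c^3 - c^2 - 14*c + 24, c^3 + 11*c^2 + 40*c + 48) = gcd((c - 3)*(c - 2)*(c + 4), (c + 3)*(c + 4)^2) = c + 4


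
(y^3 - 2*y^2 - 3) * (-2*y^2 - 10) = -2*y^5 + 4*y^4 - 10*y^3 + 26*y^2 + 30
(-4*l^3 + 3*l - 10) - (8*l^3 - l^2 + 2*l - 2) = -12*l^3 + l^2 + l - 8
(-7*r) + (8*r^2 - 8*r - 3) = 8*r^2 - 15*r - 3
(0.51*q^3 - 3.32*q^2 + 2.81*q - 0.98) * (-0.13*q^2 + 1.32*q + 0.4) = -0.0663*q^5 + 1.1048*q^4 - 4.5437*q^3 + 2.5086*q^2 - 0.1696*q - 0.392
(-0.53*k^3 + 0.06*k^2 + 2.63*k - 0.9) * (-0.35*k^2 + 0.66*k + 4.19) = 0.1855*k^5 - 0.3708*k^4 - 3.1016*k^3 + 2.3022*k^2 + 10.4257*k - 3.771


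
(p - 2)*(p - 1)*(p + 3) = p^3 - 7*p + 6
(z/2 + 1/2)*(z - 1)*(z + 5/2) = z^3/2 + 5*z^2/4 - z/2 - 5/4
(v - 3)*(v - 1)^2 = v^3 - 5*v^2 + 7*v - 3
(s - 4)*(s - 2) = s^2 - 6*s + 8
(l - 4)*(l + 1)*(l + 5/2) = l^3 - l^2/2 - 23*l/2 - 10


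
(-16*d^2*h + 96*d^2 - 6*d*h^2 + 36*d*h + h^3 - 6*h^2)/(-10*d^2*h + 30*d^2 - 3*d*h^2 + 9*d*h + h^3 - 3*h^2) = (8*d*h - 48*d - h^2 + 6*h)/(5*d*h - 15*d - h^2 + 3*h)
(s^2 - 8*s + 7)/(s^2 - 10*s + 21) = (s - 1)/(s - 3)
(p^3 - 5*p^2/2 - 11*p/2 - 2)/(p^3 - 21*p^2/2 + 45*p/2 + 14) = (p + 1)/(p - 7)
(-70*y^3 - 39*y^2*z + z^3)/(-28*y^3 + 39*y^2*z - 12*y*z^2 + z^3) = (10*y^2 + 7*y*z + z^2)/(4*y^2 - 5*y*z + z^2)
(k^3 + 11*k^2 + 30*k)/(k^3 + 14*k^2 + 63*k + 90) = k/(k + 3)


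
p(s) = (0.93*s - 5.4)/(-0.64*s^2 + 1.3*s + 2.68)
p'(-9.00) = 0.03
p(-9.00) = 0.23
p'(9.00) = -0.00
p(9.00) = -0.08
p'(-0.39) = 2.85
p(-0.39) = -2.78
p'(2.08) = -0.33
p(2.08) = -1.33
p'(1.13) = 0.22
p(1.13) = -1.31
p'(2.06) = -0.32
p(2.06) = -1.32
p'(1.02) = 0.28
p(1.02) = -1.33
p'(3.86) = -2.46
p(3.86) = 0.99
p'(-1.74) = 10.11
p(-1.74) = 4.62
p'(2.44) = -0.91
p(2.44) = -1.53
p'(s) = (0.93*s - 5.4)*(1.28*s - 1.3)/(-0.64*s^2 + 1.3*s + 2.68)^2 + 0.93/(-0.64*s^2 + 1.3*s + 2.68)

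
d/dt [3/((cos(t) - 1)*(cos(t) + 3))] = 6*(cos(t) + 1)*sin(t)/((cos(t) - 1)^2*(cos(t) + 3)^2)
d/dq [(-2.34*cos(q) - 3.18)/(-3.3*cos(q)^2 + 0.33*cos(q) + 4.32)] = (7.722*cos(q)^2 + 20.988*cos(q) + 9.0594)*sin(q)/(10.89*cos(q)^4 - 2.178*cos(q)^3 - 28.4031*cos(q)^2 + 2.8512*cos(q) + 18.6624)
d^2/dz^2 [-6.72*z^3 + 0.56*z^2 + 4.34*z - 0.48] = 1.12 - 40.32*z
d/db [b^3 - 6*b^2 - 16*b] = 3*b^2 - 12*b - 16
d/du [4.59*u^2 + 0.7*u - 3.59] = 9.18*u + 0.7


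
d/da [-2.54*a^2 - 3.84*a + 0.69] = -5.08*a - 3.84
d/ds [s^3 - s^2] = s*(3*s - 2)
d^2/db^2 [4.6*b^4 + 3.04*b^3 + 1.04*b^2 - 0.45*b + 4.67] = 55.2*b^2 + 18.24*b + 2.08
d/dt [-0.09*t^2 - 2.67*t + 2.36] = -0.18*t - 2.67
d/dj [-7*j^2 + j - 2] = 1 - 14*j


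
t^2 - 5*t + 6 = (t - 3)*(t - 2)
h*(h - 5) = h^2 - 5*h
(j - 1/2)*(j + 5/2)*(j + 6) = j^3 + 8*j^2 + 43*j/4 - 15/2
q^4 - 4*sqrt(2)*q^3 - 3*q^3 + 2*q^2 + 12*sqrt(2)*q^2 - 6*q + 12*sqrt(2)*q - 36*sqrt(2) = (q - 3)*(q - 3*sqrt(2))*(q - 2*sqrt(2))*(q + sqrt(2))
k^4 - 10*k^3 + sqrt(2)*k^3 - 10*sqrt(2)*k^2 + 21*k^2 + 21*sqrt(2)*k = k*(k - 7)*(k - 3)*(k + sqrt(2))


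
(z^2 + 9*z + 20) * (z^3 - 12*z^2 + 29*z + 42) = z^5 - 3*z^4 - 59*z^3 + 63*z^2 + 958*z + 840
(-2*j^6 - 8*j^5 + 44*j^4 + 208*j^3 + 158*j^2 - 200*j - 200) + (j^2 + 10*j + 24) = -2*j^6 - 8*j^5 + 44*j^4 + 208*j^3 + 159*j^2 - 190*j - 176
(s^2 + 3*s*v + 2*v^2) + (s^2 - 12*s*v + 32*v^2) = 2*s^2 - 9*s*v + 34*v^2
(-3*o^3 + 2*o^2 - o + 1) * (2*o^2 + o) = -6*o^5 + o^4 + o^2 + o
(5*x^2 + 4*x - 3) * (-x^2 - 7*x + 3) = -5*x^4 - 39*x^3 - 10*x^2 + 33*x - 9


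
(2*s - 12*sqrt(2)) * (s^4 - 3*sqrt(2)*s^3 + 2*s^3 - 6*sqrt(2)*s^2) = 2*s^5 - 18*sqrt(2)*s^4 + 4*s^4 - 36*sqrt(2)*s^3 + 72*s^3 + 144*s^2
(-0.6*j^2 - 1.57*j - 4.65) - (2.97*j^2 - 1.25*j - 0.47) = -3.57*j^2 - 0.32*j - 4.18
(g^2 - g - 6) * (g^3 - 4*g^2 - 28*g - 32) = g^5 - 5*g^4 - 30*g^3 + 20*g^2 + 200*g + 192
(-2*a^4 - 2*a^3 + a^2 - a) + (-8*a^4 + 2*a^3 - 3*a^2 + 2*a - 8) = -10*a^4 - 2*a^2 + a - 8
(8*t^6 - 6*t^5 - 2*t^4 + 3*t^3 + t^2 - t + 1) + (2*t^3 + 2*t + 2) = 8*t^6 - 6*t^5 - 2*t^4 + 5*t^3 + t^2 + t + 3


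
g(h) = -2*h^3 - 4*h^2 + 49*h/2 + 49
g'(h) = -6*h^2 - 8*h + 49/2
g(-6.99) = 365.37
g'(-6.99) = -212.74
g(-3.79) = 7.57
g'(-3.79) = -31.36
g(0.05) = 50.21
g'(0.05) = 24.08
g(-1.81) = 3.41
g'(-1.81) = 19.32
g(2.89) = 38.12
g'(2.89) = -48.73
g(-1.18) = 17.81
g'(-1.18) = 25.59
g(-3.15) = -5.35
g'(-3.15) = -9.83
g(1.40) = 69.97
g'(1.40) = 1.54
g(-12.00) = 2635.00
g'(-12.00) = -743.50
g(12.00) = -3689.00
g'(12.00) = -935.50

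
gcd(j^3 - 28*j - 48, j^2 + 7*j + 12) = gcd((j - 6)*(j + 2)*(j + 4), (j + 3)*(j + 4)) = j + 4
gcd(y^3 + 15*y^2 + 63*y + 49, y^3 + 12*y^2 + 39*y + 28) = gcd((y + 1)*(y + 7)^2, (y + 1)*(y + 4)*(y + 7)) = y^2 + 8*y + 7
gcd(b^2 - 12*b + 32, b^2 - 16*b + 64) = b - 8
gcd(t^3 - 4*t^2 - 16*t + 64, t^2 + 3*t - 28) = t - 4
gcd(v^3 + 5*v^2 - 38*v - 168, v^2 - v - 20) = v + 4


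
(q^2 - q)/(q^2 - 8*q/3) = 3*(q - 1)/(3*q - 8)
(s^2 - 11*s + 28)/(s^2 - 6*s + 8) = (s - 7)/(s - 2)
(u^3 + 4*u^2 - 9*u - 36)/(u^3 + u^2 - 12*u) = (u + 3)/u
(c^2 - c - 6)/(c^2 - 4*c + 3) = (c + 2)/(c - 1)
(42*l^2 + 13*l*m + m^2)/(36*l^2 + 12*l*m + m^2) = (7*l + m)/(6*l + m)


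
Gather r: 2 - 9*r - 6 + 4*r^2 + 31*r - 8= 4*r^2 + 22*r - 12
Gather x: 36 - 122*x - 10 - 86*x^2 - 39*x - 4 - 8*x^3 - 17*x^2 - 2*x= -8*x^3 - 103*x^2 - 163*x + 22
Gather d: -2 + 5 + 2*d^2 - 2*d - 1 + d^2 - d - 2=3*d^2 - 3*d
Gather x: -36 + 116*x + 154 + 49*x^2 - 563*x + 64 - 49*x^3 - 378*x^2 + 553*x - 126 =-49*x^3 - 329*x^2 + 106*x + 56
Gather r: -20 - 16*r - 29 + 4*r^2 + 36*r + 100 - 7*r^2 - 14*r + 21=-3*r^2 + 6*r + 72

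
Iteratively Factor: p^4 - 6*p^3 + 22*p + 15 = (p + 1)*(p^3 - 7*p^2 + 7*p + 15) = (p + 1)^2*(p^2 - 8*p + 15) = (p - 5)*(p + 1)^2*(p - 3)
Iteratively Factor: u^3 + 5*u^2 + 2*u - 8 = (u + 2)*(u^2 + 3*u - 4) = (u + 2)*(u + 4)*(u - 1)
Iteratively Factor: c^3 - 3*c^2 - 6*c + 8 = (c - 4)*(c^2 + c - 2) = (c - 4)*(c + 2)*(c - 1)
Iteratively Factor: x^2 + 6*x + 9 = (x + 3)*(x + 3)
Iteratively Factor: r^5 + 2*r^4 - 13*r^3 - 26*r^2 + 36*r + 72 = (r + 3)*(r^4 - r^3 - 10*r^2 + 4*r + 24) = (r + 2)*(r + 3)*(r^3 - 3*r^2 - 4*r + 12) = (r - 3)*(r + 2)*(r + 3)*(r^2 - 4) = (r - 3)*(r + 2)^2*(r + 3)*(r - 2)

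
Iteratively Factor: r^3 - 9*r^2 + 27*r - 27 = (r - 3)*(r^2 - 6*r + 9) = (r - 3)^2*(r - 3)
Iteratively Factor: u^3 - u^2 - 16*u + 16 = (u - 4)*(u^2 + 3*u - 4) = (u - 4)*(u - 1)*(u + 4)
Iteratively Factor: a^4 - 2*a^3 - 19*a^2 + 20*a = (a - 5)*(a^3 + 3*a^2 - 4*a) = (a - 5)*(a + 4)*(a^2 - a) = a*(a - 5)*(a + 4)*(a - 1)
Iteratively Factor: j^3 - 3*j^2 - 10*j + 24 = (j - 4)*(j^2 + j - 6) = (j - 4)*(j + 3)*(j - 2)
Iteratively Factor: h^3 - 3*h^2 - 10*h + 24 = (h - 2)*(h^2 - h - 12) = (h - 2)*(h + 3)*(h - 4)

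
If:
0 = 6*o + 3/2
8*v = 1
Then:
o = -1/4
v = 1/8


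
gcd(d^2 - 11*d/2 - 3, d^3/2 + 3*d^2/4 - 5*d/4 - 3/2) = 1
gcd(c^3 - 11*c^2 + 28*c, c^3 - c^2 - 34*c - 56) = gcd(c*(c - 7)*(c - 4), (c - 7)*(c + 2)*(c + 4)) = c - 7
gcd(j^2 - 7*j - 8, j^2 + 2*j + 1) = j + 1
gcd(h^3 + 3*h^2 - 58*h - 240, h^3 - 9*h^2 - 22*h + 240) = h^2 - 3*h - 40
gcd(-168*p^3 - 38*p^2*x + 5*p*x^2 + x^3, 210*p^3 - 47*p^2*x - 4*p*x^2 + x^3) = -42*p^2 + p*x + x^2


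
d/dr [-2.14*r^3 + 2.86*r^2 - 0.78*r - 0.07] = -6.42*r^2 + 5.72*r - 0.78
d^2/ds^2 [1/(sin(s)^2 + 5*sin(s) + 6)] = (-4*sin(s)^4 - 15*sin(s)^3 + 5*sin(s)^2 + 60*sin(s) + 38)/(sin(s)^2 + 5*sin(s) + 6)^3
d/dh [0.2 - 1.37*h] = -1.37000000000000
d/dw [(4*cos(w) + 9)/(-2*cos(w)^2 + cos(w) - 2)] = (8*sin(w)^2 - 36*cos(w) + 9)*sin(w)/(-cos(w) + cos(2*w) + 3)^2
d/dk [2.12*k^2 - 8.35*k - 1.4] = 4.24*k - 8.35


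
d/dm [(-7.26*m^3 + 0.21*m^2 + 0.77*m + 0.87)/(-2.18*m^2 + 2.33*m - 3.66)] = (15.8268*m^4 - 33.8316*m^3 + 81.8827*m^2 + 2.256*m - 4.8453)/(4.7524*m^4 - 10.1588*m^3 + 21.3865*m^2 - 17.0556*m + 13.3956)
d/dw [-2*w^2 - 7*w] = -4*w - 7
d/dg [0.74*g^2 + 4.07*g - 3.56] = 1.48*g + 4.07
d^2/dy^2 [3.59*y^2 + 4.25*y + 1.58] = 7.18000000000000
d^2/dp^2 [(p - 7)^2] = 2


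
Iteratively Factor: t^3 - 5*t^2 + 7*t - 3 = (t - 3)*(t^2 - 2*t + 1) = (t - 3)*(t - 1)*(t - 1)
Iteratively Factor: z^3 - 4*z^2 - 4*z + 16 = (z + 2)*(z^2 - 6*z + 8) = (z - 4)*(z + 2)*(z - 2)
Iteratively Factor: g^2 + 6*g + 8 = (g + 4)*(g + 2)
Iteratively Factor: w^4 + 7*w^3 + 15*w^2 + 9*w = (w + 3)*(w^3 + 4*w^2 + 3*w) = (w + 1)*(w + 3)*(w^2 + 3*w) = (w + 1)*(w + 3)^2*(w)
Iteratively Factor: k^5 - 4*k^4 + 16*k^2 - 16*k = (k - 2)*(k^4 - 2*k^3 - 4*k^2 + 8*k) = k*(k - 2)*(k^3 - 2*k^2 - 4*k + 8) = k*(k - 2)*(k + 2)*(k^2 - 4*k + 4) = k*(k - 2)^2*(k + 2)*(k - 2)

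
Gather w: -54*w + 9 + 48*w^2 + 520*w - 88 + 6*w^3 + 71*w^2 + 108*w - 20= 6*w^3 + 119*w^2 + 574*w - 99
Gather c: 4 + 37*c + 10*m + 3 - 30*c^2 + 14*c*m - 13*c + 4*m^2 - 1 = -30*c^2 + c*(14*m + 24) + 4*m^2 + 10*m + 6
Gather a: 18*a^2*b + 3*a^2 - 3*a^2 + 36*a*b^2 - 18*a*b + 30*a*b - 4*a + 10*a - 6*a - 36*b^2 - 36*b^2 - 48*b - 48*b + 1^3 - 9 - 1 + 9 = 18*a^2*b + a*(36*b^2 + 12*b) - 72*b^2 - 96*b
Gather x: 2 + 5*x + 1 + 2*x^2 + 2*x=2*x^2 + 7*x + 3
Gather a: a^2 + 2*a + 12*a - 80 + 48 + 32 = a^2 + 14*a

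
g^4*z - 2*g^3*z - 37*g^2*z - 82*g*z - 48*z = (g - 8)*(g + 2)*(g + 3)*(g*z + z)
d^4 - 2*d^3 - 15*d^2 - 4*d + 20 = (d - 5)*(d - 1)*(d + 2)^2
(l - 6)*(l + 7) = l^2 + l - 42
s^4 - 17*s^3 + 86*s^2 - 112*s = s*(s - 8)*(s - 7)*(s - 2)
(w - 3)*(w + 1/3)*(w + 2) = w^3 - 2*w^2/3 - 19*w/3 - 2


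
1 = 1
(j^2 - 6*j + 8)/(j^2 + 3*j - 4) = (j^2 - 6*j + 8)/(j^2 + 3*j - 4)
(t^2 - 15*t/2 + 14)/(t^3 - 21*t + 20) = (t - 7/2)/(t^2 + 4*t - 5)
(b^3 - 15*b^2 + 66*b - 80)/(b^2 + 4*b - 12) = (b^2 - 13*b + 40)/(b + 6)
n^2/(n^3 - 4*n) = n/(n^2 - 4)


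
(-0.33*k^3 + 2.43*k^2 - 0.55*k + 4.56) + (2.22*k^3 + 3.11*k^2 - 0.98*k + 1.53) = 1.89*k^3 + 5.54*k^2 - 1.53*k + 6.09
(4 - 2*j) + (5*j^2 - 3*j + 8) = 5*j^2 - 5*j + 12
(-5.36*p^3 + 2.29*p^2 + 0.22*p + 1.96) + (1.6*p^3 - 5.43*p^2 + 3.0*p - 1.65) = -3.76*p^3 - 3.14*p^2 + 3.22*p + 0.31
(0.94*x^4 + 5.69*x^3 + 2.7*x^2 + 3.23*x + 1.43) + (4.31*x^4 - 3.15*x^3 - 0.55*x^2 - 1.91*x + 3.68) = 5.25*x^4 + 2.54*x^3 + 2.15*x^2 + 1.32*x + 5.11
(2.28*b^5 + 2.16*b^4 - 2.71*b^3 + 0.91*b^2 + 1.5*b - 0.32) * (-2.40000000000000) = -5.472*b^5 - 5.184*b^4 + 6.504*b^3 - 2.184*b^2 - 3.6*b + 0.768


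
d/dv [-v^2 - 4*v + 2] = -2*v - 4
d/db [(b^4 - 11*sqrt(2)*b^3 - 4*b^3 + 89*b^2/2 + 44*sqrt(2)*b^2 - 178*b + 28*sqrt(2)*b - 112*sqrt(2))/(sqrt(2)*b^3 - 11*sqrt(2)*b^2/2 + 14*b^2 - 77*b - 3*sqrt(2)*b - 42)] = (2*sqrt(2)*b^6 - 22*sqrt(2)*b^5 + 56*b^5 - 371*sqrt(2)*b^4 - 508*b^4 + 936*b^3 + 4148*sqrt(2)*b^3 - 7013*sqrt(2)*b^2 + 571*b^2 - 12404*b - 1120*sqrt(2)*b - 19600*sqrt(2) + 13608)/(4*b^6 - 44*b^5 + 56*sqrt(2)*b^5 - 616*sqrt(2)*b^4 + 489*b^4 - 4180*b^3 + 1358*sqrt(2)*b^3 + 1848*sqrt(2)*b^2 + 9542*b^2 + 504*sqrt(2)*b + 12936*b + 3528)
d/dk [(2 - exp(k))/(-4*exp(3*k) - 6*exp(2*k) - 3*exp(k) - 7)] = (-8*exp(3*k) + 18*exp(2*k) + 24*exp(k) + 13)*exp(k)/(16*exp(6*k) + 48*exp(5*k) + 60*exp(4*k) + 92*exp(3*k) + 93*exp(2*k) + 42*exp(k) + 49)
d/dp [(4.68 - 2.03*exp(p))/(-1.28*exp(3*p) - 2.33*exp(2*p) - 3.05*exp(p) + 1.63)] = (-5.1968*exp(3*p) + 13.2413*exp(2*p) + 21.8088*exp(p) + 10.9651)*exp(p)/(1.6384*exp(6*p) + 5.9648*exp(5*p) + 13.2369*exp(4*p) + 10.0402*exp(3*p) + 1.7067*exp(2*p) - 9.943*exp(p) + 2.6569)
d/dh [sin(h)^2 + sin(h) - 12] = sin(2*h) + cos(h)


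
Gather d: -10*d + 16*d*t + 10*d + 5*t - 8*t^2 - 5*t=16*d*t - 8*t^2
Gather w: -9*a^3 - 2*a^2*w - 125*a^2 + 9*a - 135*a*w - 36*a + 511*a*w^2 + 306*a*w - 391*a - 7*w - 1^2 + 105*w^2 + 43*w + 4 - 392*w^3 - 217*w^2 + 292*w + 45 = -9*a^3 - 125*a^2 - 418*a - 392*w^3 + w^2*(511*a - 112) + w*(-2*a^2 + 171*a + 328) + 48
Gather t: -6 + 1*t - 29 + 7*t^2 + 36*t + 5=7*t^2 + 37*t - 30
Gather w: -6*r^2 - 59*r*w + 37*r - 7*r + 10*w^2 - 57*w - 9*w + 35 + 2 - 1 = -6*r^2 + 30*r + 10*w^2 + w*(-59*r - 66) + 36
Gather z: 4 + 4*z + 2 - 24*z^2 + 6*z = -24*z^2 + 10*z + 6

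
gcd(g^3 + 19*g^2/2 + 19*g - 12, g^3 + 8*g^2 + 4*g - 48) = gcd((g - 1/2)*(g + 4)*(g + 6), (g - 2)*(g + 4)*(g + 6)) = g^2 + 10*g + 24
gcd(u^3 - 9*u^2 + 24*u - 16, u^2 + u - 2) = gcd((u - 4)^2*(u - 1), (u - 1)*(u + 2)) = u - 1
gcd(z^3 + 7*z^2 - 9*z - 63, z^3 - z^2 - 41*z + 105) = z^2 + 4*z - 21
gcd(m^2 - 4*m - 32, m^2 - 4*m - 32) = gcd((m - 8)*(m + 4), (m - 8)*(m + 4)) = m^2 - 4*m - 32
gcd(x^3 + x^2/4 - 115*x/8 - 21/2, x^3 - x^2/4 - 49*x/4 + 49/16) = x + 7/2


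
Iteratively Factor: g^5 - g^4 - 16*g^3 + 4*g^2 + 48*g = (g)*(g^4 - g^3 - 16*g^2 + 4*g + 48) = g*(g + 3)*(g^3 - 4*g^2 - 4*g + 16) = g*(g - 4)*(g + 3)*(g^2 - 4) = g*(g - 4)*(g - 2)*(g + 3)*(g + 2)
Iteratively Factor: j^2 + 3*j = (j + 3)*(j)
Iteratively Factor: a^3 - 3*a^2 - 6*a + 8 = (a + 2)*(a^2 - 5*a + 4) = (a - 1)*(a + 2)*(a - 4)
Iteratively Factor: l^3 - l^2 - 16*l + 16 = (l - 1)*(l^2 - 16) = (l - 4)*(l - 1)*(l + 4)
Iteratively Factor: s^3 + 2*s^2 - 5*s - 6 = (s - 2)*(s^2 + 4*s + 3) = (s - 2)*(s + 1)*(s + 3)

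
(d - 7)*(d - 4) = d^2 - 11*d + 28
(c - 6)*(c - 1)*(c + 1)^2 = c^4 - 5*c^3 - 7*c^2 + 5*c + 6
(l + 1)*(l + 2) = l^2 + 3*l + 2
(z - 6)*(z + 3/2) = z^2 - 9*z/2 - 9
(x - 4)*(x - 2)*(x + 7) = x^3 + x^2 - 34*x + 56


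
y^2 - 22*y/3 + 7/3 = (y - 7)*(y - 1/3)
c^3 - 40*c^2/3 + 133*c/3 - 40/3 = (c - 8)*(c - 5)*(c - 1/3)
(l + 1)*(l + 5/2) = l^2 + 7*l/2 + 5/2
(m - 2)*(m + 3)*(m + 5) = m^3 + 6*m^2 - m - 30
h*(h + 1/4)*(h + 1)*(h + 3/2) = h^4 + 11*h^3/4 + 17*h^2/8 + 3*h/8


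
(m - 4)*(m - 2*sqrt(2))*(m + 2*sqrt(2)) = m^3 - 4*m^2 - 8*m + 32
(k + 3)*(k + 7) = k^2 + 10*k + 21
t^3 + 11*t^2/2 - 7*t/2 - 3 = (t - 1)*(t + 1/2)*(t + 6)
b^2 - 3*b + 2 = (b - 2)*(b - 1)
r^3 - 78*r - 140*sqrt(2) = (r - 7*sqrt(2))*(r + 2*sqrt(2))*(r + 5*sqrt(2))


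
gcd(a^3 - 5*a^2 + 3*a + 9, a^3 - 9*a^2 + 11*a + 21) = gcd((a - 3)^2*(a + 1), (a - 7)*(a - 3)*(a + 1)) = a^2 - 2*a - 3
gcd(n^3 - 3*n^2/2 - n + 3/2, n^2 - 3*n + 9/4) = n - 3/2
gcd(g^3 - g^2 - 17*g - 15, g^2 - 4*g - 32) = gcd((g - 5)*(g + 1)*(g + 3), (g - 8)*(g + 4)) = 1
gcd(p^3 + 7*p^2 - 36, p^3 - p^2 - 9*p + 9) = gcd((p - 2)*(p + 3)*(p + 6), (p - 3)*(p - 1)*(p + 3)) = p + 3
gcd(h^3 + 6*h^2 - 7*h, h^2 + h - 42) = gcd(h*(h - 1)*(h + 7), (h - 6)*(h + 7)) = h + 7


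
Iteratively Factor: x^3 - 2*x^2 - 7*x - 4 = (x - 4)*(x^2 + 2*x + 1) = (x - 4)*(x + 1)*(x + 1)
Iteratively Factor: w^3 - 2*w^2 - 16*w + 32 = (w - 4)*(w^2 + 2*w - 8) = (w - 4)*(w + 4)*(w - 2)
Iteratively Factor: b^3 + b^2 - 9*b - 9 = (b + 1)*(b^2 - 9) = (b + 1)*(b + 3)*(b - 3)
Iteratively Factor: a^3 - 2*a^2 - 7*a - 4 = (a - 4)*(a^2 + 2*a + 1) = (a - 4)*(a + 1)*(a + 1)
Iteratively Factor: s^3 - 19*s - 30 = (s - 5)*(s^2 + 5*s + 6) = (s - 5)*(s + 2)*(s + 3)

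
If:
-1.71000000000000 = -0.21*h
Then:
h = 8.14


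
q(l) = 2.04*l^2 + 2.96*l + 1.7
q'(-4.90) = -17.03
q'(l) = 4.08*l + 2.96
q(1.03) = 6.91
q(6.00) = 92.90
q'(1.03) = 7.16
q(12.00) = 330.98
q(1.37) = 9.58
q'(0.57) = 5.29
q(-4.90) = 36.18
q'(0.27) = 4.06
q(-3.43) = 15.55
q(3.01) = 29.09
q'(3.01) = 15.24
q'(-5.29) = -18.62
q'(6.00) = 27.44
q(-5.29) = 43.13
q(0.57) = 4.05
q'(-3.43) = -11.03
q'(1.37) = 8.55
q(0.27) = 2.65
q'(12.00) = 51.92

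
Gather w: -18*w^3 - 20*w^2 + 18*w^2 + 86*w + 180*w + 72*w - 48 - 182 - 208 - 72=-18*w^3 - 2*w^2 + 338*w - 510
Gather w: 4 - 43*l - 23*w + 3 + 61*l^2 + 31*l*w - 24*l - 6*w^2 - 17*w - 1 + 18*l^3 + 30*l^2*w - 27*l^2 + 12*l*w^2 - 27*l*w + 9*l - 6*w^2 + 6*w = 18*l^3 + 34*l^2 - 58*l + w^2*(12*l - 12) + w*(30*l^2 + 4*l - 34) + 6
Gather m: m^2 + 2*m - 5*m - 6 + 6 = m^2 - 3*m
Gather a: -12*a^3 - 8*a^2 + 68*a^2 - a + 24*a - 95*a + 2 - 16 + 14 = -12*a^3 + 60*a^2 - 72*a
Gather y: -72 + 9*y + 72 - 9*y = 0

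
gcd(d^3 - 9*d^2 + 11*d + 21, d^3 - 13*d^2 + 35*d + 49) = d^2 - 6*d - 7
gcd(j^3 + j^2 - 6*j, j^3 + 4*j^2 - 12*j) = j^2 - 2*j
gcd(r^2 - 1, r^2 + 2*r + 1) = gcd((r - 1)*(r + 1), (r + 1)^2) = r + 1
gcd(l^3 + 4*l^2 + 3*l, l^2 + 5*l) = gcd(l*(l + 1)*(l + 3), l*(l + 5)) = l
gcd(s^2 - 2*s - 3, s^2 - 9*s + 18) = s - 3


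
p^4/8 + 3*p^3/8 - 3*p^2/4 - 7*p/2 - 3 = (p/4 + 1/2)*(p/2 + 1)*(p - 3)*(p + 2)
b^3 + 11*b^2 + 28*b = b*(b + 4)*(b + 7)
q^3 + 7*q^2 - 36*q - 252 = (q - 6)*(q + 6)*(q + 7)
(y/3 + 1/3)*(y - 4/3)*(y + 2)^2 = y^4/3 + 11*y^3/9 + 4*y^2/9 - 20*y/9 - 16/9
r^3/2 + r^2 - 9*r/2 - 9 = (r/2 + 1)*(r - 3)*(r + 3)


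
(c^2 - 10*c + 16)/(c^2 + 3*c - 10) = (c - 8)/(c + 5)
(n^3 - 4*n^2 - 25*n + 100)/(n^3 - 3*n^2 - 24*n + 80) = (n - 5)/(n - 4)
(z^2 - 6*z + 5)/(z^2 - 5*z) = (z - 1)/z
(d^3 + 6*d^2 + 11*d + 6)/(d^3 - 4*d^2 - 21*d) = (d^2 + 3*d + 2)/(d*(d - 7))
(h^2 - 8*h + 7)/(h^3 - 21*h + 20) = (h - 7)/(h^2 + h - 20)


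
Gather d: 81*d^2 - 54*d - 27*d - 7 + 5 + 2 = 81*d^2 - 81*d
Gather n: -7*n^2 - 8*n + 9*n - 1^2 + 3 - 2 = -7*n^2 + n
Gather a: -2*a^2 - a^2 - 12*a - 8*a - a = -3*a^2 - 21*a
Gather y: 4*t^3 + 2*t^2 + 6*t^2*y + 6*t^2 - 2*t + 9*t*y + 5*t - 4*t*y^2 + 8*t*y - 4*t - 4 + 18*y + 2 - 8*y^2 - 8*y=4*t^3 + 8*t^2 - t + y^2*(-4*t - 8) + y*(6*t^2 + 17*t + 10) - 2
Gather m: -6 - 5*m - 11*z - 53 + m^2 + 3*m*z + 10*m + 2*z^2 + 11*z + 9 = m^2 + m*(3*z + 5) + 2*z^2 - 50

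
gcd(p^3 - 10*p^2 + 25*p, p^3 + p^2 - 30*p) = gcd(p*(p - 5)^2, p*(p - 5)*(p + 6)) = p^2 - 5*p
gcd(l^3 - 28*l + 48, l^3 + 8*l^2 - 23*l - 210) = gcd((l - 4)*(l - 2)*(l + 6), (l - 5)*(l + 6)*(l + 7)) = l + 6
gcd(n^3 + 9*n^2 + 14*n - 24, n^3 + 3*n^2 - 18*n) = n + 6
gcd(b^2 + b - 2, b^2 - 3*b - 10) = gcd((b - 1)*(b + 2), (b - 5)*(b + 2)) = b + 2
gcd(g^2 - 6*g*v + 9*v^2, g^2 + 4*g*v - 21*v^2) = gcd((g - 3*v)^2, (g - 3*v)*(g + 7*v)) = -g + 3*v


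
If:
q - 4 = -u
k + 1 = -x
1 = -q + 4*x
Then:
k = -x - 1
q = 4*x - 1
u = 5 - 4*x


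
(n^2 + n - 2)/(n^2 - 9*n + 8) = (n + 2)/(n - 8)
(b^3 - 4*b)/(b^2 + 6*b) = (b^2 - 4)/(b + 6)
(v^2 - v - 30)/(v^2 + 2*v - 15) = (v - 6)/(v - 3)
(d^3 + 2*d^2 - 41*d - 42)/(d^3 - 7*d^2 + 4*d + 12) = (d + 7)/(d - 2)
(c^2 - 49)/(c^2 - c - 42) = (c + 7)/(c + 6)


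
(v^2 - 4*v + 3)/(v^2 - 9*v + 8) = (v - 3)/(v - 8)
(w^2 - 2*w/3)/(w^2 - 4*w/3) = (3*w - 2)/(3*w - 4)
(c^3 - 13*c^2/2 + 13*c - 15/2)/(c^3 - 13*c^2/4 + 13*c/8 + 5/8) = 4*(c - 3)/(4*c + 1)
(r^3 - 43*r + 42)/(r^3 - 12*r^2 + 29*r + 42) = (r^2 + 6*r - 7)/(r^2 - 6*r - 7)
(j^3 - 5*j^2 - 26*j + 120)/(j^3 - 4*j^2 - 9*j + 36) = (j^2 - j - 30)/(j^2 - 9)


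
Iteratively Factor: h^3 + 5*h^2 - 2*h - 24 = (h - 2)*(h^2 + 7*h + 12) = (h - 2)*(h + 3)*(h + 4)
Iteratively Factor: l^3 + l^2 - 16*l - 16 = (l + 1)*(l^2 - 16) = (l + 1)*(l + 4)*(l - 4)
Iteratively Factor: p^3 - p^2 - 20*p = (p)*(p^2 - p - 20) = p*(p + 4)*(p - 5)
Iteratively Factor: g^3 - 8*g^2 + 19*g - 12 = (g - 4)*(g^2 - 4*g + 3) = (g - 4)*(g - 3)*(g - 1)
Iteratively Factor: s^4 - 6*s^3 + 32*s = (s - 4)*(s^3 - 2*s^2 - 8*s) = s*(s - 4)*(s^2 - 2*s - 8) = s*(s - 4)*(s + 2)*(s - 4)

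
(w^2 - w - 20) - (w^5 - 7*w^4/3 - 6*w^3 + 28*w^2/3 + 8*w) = -w^5 + 7*w^4/3 + 6*w^3 - 25*w^2/3 - 9*w - 20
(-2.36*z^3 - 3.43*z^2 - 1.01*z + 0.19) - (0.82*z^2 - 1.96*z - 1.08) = -2.36*z^3 - 4.25*z^2 + 0.95*z + 1.27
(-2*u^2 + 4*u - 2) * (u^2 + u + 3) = -2*u^4 + 2*u^3 - 4*u^2 + 10*u - 6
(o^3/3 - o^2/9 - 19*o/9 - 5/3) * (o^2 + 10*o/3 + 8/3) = o^5/3 + o^4 - 43*o^3/27 - 9*o^2 - 302*o/27 - 40/9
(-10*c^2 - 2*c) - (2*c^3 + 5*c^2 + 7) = -2*c^3 - 15*c^2 - 2*c - 7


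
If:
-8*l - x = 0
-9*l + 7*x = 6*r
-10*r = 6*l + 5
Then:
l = 15/307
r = -325/614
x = -120/307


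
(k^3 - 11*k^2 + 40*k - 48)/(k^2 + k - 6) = (k^3 - 11*k^2 + 40*k - 48)/(k^2 + k - 6)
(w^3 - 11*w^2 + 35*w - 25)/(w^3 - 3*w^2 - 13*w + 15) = (w - 5)/(w + 3)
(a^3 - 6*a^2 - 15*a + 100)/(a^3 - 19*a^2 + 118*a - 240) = (a^2 - a - 20)/(a^2 - 14*a + 48)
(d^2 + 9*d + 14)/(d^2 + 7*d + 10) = (d + 7)/(d + 5)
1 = 1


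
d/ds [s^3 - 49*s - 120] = 3*s^2 - 49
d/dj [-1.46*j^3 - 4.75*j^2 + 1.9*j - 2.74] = -4.38*j^2 - 9.5*j + 1.9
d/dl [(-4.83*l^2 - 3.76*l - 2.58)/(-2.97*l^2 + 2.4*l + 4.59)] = (-22.7592*l^2 - 59.6646*l - 11.0664)/(8.8209*l^4 - 14.256*l^3 - 21.5046*l^2 + 22.032*l + 21.0681)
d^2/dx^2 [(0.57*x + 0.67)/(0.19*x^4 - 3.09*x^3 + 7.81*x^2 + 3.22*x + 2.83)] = (0.246924*x^7 - 4.870612*x^6 + 25.92873*x^5 + 10.035684*x^4 - 182.316518*x^3 + 260.696766*x^2 + 60.659592*x - 26.11179)/(0.006859*x^12 - 0.334647*x^11 + 6.28824*x^10 - 56.666409*x^9 + 247.443477*x^8 - 454.499211*x^7 + 122.301892*x^6 + 93.71898*x^5 + 596.40597*x^4 + 386.160181*x^3 + 275.676243*x^2 + 77.365974*x + 22.665187)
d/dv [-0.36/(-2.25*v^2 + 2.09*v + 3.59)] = (0.7524 - 1.62*v)/(-2.25*v^2 + 2.09*v + 3.59)^2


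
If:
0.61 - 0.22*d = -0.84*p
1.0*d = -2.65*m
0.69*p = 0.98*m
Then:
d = 0.91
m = -0.34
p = -0.49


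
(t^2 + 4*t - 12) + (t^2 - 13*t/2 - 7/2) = 2*t^2 - 5*t/2 - 31/2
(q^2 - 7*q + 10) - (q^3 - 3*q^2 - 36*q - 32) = -q^3 + 4*q^2 + 29*q + 42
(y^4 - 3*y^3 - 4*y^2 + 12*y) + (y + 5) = y^4 - 3*y^3 - 4*y^2 + 13*y + 5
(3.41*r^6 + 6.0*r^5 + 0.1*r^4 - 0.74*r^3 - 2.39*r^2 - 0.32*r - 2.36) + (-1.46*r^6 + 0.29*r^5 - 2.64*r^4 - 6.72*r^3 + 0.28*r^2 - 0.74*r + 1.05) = 1.95*r^6 + 6.29*r^5 - 2.54*r^4 - 7.46*r^3 - 2.11*r^2 - 1.06*r - 1.31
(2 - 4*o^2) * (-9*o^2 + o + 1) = 36*o^4 - 4*o^3 - 22*o^2 + 2*o + 2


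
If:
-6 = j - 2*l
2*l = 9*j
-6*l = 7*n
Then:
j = 3/4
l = 27/8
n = -81/28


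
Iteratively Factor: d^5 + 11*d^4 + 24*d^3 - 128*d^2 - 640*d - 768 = (d + 3)*(d^4 + 8*d^3 - 128*d - 256) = (d + 3)*(d + 4)*(d^3 + 4*d^2 - 16*d - 64) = (d + 3)*(d + 4)^2*(d^2 - 16) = (d - 4)*(d + 3)*(d + 4)^2*(d + 4)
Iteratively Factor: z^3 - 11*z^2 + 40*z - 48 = (z - 4)*(z^2 - 7*z + 12) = (z - 4)^2*(z - 3)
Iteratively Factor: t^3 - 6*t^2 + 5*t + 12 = (t + 1)*(t^2 - 7*t + 12) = (t - 3)*(t + 1)*(t - 4)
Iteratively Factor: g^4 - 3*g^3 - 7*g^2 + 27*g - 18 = (g - 3)*(g^3 - 7*g + 6) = (g - 3)*(g + 3)*(g^2 - 3*g + 2) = (g - 3)*(g - 2)*(g + 3)*(g - 1)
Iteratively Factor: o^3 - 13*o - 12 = (o + 3)*(o^2 - 3*o - 4) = (o - 4)*(o + 3)*(o + 1)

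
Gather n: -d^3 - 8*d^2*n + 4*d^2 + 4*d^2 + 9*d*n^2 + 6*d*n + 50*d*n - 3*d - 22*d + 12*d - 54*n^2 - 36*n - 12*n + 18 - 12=-d^3 + 8*d^2 - 13*d + n^2*(9*d - 54) + n*(-8*d^2 + 56*d - 48) + 6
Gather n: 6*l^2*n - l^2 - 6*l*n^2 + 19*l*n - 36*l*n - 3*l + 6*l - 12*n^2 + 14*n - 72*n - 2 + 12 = -l^2 + 3*l + n^2*(-6*l - 12) + n*(6*l^2 - 17*l - 58) + 10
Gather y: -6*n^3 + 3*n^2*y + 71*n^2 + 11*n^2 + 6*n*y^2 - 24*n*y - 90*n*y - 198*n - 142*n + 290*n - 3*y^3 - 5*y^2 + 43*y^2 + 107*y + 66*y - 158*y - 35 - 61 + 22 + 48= -6*n^3 + 82*n^2 - 50*n - 3*y^3 + y^2*(6*n + 38) + y*(3*n^2 - 114*n + 15) - 26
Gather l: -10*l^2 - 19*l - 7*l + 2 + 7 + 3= -10*l^2 - 26*l + 12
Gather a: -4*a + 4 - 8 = -4*a - 4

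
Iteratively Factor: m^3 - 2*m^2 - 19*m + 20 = (m - 5)*(m^2 + 3*m - 4) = (m - 5)*(m + 4)*(m - 1)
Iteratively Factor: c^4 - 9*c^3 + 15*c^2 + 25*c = (c - 5)*(c^3 - 4*c^2 - 5*c) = (c - 5)*(c + 1)*(c^2 - 5*c) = (c - 5)^2*(c + 1)*(c)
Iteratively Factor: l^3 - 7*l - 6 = (l + 1)*(l^2 - l - 6) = (l - 3)*(l + 1)*(l + 2)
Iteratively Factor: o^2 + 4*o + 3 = (o + 3)*(o + 1)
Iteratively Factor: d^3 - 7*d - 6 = (d + 2)*(d^2 - 2*d - 3) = (d - 3)*(d + 2)*(d + 1)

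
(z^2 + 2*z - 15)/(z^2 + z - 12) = (z + 5)/(z + 4)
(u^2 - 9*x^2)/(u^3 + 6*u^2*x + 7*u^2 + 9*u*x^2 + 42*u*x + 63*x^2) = (u - 3*x)/(u^2 + 3*u*x + 7*u + 21*x)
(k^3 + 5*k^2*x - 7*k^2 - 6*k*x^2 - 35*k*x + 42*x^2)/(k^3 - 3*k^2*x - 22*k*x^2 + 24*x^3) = (-k^2 - 6*k*x + 7*k + 42*x)/(-k^2 + 2*k*x + 24*x^2)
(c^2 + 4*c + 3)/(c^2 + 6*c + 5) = (c + 3)/(c + 5)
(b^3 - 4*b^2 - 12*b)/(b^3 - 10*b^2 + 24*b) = (b + 2)/(b - 4)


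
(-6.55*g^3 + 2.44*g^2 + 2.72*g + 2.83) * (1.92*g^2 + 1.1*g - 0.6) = -12.576*g^5 - 2.5202*g^4 + 11.8364*g^3 + 6.9616*g^2 + 1.481*g - 1.698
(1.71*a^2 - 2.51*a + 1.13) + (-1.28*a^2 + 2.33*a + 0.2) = 0.43*a^2 - 0.18*a + 1.33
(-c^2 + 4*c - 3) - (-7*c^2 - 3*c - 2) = 6*c^2 + 7*c - 1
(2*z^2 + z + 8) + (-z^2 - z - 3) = z^2 + 5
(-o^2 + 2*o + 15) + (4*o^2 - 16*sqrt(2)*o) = 3*o^2 - 16*sqrt(2)*o + 2*o + 15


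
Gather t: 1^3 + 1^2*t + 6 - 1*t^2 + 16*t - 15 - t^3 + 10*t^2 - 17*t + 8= -t^3 + 9*t^2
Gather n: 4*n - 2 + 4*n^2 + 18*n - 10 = 4*n^2 + 22*n - 12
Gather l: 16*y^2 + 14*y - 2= 16*y^2 + 14*y - 2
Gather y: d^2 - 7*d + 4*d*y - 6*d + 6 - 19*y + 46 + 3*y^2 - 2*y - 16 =d^2 - 13*d + 3*y^2 + y*(4*d - 21) + 36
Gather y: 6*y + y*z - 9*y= y*(z - 3)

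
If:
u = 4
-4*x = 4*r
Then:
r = -x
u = 4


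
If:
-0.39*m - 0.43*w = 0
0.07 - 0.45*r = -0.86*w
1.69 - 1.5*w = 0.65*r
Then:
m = -0.64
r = 1.26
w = 0.58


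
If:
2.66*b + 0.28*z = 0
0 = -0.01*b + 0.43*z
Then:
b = 0.00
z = 0.00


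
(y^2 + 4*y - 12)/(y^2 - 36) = (y - 2)/(y - 6)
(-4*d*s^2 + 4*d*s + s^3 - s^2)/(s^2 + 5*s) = (-4*d*s + 4*d + s^2 - s)/(s + 5)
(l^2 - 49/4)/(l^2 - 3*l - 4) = (49/4 - l^2)/(-l^2 + 3*l + 4)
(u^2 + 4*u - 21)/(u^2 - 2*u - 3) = (u + 7)/(u + 1)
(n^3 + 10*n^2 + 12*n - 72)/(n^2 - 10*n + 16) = (n^2 + 12*n + 36)/(n - 8)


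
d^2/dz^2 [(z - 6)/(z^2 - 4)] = 2*(4*z^2*(z - 6) + 3*(2 - z)*(z^2 - 4))/(z^2 - 4)^3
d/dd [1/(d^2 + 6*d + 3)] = 2*(-d - 3)/(d^2 + 6*d + 3)^2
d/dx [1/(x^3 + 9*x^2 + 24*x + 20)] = 3*(-x^2 - 6*x - 8)/(x^3 + 9*x^2 + 24*x + 20)^2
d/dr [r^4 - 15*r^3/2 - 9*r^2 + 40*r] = 4*r^3 - 45*r^2/2 - 18*r + 40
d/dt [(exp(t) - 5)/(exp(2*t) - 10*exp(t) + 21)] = (-2*(exp(t) - 5)^2 + exp(2*t) - 10*exp(t) + 21)*exp(t)/(exp(2*t) - 10*exp(t) + 21)^2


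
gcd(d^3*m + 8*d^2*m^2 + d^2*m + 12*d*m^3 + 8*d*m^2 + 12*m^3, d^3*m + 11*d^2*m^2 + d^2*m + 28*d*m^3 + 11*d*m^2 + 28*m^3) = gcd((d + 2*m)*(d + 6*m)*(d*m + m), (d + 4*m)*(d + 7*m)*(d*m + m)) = d*m + m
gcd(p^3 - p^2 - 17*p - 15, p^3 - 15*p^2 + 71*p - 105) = p - 5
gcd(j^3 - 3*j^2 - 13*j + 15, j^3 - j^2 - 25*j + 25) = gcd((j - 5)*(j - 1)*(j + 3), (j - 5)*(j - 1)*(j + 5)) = j^2 - 6*j + 5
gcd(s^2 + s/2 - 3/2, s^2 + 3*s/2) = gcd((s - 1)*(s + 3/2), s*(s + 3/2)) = s + 3/2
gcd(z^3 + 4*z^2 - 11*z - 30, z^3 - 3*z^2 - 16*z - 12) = z + 2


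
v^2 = v^2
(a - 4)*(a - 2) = a^2 - 6*a + 8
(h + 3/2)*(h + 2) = h^2 + 7*h/2 + 3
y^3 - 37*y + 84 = (y - 4)*(y - 3)*(y + 7)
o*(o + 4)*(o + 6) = o^3 + 10*o^2 + 24*o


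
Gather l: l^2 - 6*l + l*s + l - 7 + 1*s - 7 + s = l^2 + l*(s - 5) + 2*s - 14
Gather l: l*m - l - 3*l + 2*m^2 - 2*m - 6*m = l*(m - 4) + 2*m^2 - 8*m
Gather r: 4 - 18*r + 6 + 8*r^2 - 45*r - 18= 8*r^2 - 63*r - 8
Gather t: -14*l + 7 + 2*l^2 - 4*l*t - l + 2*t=2*l^2 - 15*l + t*(2 - 4*l) + 7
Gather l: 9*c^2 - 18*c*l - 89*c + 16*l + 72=9*c^2 - 89*c + l*(16 - 18*c) + 72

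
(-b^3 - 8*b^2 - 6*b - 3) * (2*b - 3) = -2*b^4 - 13*b^3 + 12*b^2 + 12*b + 9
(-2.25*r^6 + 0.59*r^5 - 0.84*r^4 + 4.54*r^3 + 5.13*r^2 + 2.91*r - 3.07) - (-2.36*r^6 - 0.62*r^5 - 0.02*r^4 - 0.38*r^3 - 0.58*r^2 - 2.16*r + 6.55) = 0.11*r^6 + 1.21*r^5 - 0.82*r^4 + 4.92*r^3 + 5.71*r^2 + 5.07*r - 9.62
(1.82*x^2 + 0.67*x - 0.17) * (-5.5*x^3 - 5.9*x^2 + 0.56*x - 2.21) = -10.01*x^5 - 14.423*x^4 - 1.9988*x^3 - 2.644*x^2 - 1.5759*x + 0.3757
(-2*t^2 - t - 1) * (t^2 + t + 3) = -2*t^4 - 3*t^3 - 8*t^2 - 4*t - 3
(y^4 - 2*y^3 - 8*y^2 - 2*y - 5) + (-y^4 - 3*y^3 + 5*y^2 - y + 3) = -5*y^3 - 3*y^2 - 3*y - 2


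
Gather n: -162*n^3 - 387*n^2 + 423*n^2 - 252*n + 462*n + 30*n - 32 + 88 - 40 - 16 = -162*n^3 + 36*n^2 + 240*n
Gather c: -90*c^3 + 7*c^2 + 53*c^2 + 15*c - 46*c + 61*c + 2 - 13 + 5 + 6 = -90*c^3 + 60*c^2 + 30*c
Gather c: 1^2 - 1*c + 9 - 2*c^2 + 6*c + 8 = -2*c^2 + 5*c + 18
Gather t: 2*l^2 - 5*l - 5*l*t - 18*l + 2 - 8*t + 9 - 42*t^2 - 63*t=2*l^2 - 23*l - 42*t^2 + t*(-5*l - 71) + 11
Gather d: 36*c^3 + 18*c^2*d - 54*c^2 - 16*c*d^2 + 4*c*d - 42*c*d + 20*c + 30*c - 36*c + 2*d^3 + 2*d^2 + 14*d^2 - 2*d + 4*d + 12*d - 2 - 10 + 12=36*c^3 - 54*c^2 + 14*c + 2*d^3 + d^2*(16 - 16*c) + d*(18*c^2 - 38*c + 14)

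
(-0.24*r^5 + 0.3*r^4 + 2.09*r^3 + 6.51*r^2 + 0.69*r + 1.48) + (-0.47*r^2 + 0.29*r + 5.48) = -0.24*r^5 + 0.3*r^4 + 2.09*r^3 + 6.04*r^2 + 0.98*r + 6.96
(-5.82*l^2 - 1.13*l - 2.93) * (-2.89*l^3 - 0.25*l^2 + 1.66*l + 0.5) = 16.8198*l^5 + 4.7207*l^4 - 0.910999999999998*l^3 - 4.0533*l^2 - 5.4288*l - 1.465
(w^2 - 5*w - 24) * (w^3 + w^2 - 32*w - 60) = w^5 - 4*w^4 - 61*w^3 + 76*w^2 + 1068*w + 1440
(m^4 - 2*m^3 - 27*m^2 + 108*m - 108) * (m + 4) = m^5 + 2*m^4 - 35*m^3 + 324*m - 432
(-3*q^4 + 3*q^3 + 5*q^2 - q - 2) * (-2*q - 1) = 6*q^5 - 3*q^4 - 13*q^3 - 3*q^2 + 5*q + 2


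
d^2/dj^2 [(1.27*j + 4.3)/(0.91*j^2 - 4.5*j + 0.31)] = ((3.604 - 6.9342*j)*(0.91*j^2 - 4.5*j + 0.31) + (1.27*j + 4.3)*(1.82*j - 4.5)*(3.64*j - 9.0))/(0.91*j^2 - 4.5*j + 0.31)^3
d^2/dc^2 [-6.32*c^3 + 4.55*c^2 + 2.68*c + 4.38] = 9.1 - 37.92*c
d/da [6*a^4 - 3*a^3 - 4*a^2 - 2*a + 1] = 24*a^3 - 9*a^2 - 8*a - 2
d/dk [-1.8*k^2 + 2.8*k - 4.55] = 2.8 - 3.6*k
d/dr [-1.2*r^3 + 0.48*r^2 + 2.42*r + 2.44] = -3.6*r^2 + 0.96*r + 2.42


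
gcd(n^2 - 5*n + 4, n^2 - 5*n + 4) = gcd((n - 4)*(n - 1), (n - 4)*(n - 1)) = n^2 - 5*n + 4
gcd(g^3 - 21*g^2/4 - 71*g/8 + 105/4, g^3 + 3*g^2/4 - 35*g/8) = g^2 + 3*g/4 - 35/8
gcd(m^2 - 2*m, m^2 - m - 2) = m - 2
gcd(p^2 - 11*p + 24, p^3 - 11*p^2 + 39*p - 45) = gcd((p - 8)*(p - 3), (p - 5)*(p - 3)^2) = p - 3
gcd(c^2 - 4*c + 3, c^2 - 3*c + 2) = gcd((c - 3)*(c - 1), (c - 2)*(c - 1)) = c - 1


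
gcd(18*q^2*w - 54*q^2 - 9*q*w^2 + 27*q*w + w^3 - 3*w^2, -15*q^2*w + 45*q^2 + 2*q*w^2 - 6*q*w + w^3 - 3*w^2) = 3*q*w - 9*q - w^2 + 3*w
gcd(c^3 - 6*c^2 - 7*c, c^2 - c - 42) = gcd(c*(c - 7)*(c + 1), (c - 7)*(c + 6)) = c - 7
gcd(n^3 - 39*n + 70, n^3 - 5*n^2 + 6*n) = n - 2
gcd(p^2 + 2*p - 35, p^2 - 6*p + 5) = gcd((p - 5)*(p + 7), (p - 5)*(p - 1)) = p - 5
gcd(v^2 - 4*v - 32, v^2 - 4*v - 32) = v^2 - 4*v - 32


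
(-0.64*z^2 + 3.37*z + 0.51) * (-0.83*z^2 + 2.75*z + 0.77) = 0.5312*z^4 - 4.5571*z^3 + 8.3514*z^2 + 3.9974*z + 0.3927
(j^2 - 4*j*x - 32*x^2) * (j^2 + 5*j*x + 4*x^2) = j^4 + j^3*x - 48*j^2*x^2 - 176*j*x^3 - 128*x^4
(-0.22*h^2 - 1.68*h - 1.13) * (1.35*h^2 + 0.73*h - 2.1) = -0.297*h^4 - 2.4286*h^3 - 2.2899*h^2 + 2.7031*h + 2.373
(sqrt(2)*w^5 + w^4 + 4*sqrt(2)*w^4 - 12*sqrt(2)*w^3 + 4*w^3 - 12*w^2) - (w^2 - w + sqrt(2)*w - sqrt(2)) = sqrt(2)*w^5 + w^4 + 4*sqrt(2)*w^4 - 12*sqrt(2)*w^3 + 4*w^3 - 13*w^2 - sqrt(2)*w + w + sqrt(2)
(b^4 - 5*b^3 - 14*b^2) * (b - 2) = b^5 - 7*b^4 - 4*b^3 + 28*b^2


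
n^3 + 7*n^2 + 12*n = n*(n + 3)*(n + 4)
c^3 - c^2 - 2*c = c*(c - 2)*(c + 1)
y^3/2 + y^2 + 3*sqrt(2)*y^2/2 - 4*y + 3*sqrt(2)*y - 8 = (y/2 + 1)*(y - sqrt(2))*(y + 4*sqrt(2))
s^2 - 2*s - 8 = (s - 4)*(s + 2)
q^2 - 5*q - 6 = (q - 6)*(q + 1)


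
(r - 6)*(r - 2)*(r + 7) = r^3 - r^2 - 44*r + 84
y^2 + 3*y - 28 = (y - 4)*(y + 7)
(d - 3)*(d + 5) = d^2 + 2*d - 15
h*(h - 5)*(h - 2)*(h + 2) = h^4 - 5*h^3 - 4*h^2 + 20*h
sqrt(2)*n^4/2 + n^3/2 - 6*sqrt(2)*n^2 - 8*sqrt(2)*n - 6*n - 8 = (n - 4)*(n + 2)*(n + sqrt(2)/2)*(sqrt(2)*n/2 + sqrt(2))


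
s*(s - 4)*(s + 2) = s^3 - 2*s^2 - 8*s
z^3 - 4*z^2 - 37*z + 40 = (z - 8)*(z - 1)*(z + 5)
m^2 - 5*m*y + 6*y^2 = (m - 3*y)*(m - 2*y)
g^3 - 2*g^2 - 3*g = g*(g - 3)*(g + 1)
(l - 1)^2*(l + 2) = l^3 - 3*l + 2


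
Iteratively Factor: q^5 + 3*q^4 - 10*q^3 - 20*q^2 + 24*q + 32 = (q + 4)*(q^4 - q^3 - 6*q^2 + 4*q + 8) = (q + 1)*(q + 4)*(q^3 - 2*q^2 - 4*q + 8) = (q - 2)*(q + 1)*(q + 4)*(q^2 - 4) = (q - 2)^2*(q + 1)*(q + 4)*(q + 2)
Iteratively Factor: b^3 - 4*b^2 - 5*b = (b + 1)*(b^2 - 5*b) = b*(b + 1)*(b - 5)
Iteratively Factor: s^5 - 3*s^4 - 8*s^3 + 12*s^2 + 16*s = (s + 2)*(s^4 - 5*s^3 + 2*s^2 + 8*s) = (s + 1)*(s + 2)*(s^3 - 6*s^2 + 8*s) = (s - 2)*(s + 1)*(s + 2)*(s^2 - 4*s) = (s - 4)*(s - 2)*(s + 1)*(s + 2)*(s)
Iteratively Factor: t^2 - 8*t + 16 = (t - 4)*(t - 4)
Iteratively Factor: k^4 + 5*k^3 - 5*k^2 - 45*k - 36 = (k + 1)*(k^3 + 4*k^2 - 9*k - 36) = (k + 1)*(k + 4)*(k^2 - 9) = (k + 1)*(k + 3)*(k + 4)*(k - 3)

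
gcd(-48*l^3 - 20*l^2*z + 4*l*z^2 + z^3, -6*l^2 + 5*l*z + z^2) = 6*l + z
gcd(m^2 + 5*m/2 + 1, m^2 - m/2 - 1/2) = m + 1/2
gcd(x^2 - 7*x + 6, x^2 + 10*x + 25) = 1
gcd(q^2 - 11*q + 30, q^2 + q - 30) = q - 5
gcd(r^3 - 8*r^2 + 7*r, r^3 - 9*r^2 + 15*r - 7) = r^2 - 8*r + 7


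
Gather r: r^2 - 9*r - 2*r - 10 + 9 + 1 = r^2 - 11*r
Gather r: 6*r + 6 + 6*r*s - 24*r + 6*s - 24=r*(6*s - 18) + 6*s - 18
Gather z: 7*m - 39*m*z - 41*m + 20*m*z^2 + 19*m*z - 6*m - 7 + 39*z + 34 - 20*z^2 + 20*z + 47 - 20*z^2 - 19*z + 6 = -40*m + z^2*(20*m - 40) + z*(40 - 20*m) + 80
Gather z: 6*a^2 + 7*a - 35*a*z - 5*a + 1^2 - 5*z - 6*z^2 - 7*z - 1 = 6*a^2 + 2*a - 6*z^2 + z*(-35*a - 12)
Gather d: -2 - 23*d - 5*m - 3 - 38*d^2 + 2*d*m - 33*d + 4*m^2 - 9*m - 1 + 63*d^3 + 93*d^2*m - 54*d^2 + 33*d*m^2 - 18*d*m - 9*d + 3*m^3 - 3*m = 63*d^3 + d^2*(93*m - 92) + d*(33*m^2 - 16*m - 65) + 3*m^3 + 4*m^2 - 17*m - 6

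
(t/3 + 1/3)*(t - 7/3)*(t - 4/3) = t^3/3 - 8*t^2/9 - 5*t/27 + 28/27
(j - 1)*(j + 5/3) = j^2 + 2*j/3 - 5/3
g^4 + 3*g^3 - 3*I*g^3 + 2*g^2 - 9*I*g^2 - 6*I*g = g*(g + 1)*(g + 2)*(g - 3*I)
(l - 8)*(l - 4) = l^2 - 12*l + 32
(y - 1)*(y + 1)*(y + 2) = y^3 + 2*y^2 - y - 2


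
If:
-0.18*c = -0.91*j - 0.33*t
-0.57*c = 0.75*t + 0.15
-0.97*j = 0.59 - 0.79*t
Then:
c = -0.77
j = -0.29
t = 0.39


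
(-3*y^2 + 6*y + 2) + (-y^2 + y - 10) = -4*y^2 + 7*y - 8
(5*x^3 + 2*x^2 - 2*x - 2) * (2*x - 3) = 10*x^4 - 11*x^3 - 10*x^2 + 2*x + 6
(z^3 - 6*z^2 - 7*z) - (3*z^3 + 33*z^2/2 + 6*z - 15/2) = -2*z^3 - 45*z^2/2 - 13*z + 15/2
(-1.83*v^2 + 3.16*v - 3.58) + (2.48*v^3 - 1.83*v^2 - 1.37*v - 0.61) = 2.48*v^3 - 3.66*v^2 + 1.79*v - 4.19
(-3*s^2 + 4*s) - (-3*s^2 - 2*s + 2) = 6*s - 2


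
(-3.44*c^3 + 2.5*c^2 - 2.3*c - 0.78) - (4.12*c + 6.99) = -3.44*c^3 + 2.5*c^2 - 6.42*c - 7.77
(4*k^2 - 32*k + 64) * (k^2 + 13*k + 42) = 4*k^4 + 20*k^3 - 184*k^2 - 512*k + 2688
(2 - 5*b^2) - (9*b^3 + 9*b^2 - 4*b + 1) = -9*b^3 - 14*b^2 + 4*b + 1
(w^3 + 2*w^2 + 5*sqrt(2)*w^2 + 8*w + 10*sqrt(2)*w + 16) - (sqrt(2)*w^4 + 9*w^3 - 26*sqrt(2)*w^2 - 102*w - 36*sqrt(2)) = -sqrt(2)*w^4 - 8*w^3 + 2*w^2 + 31*sqrt(2)*w^2 + 10*sqrt(2)*w + 110*w + 16 + 36*sqrt(2)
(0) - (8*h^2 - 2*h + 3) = -8*h^2 + 2*h - 3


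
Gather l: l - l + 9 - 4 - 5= 0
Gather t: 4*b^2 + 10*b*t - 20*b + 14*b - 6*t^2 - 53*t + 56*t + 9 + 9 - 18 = 4*b^2 - 6*b - 6*t^2 + t*(10*b + 3)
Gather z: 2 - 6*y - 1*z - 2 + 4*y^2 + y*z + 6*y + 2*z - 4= 4*y^2 + z*(y + 1) - 4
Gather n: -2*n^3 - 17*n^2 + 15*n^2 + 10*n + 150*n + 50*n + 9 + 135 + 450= -2*n^3 - 2*n^2 + 210*n + 594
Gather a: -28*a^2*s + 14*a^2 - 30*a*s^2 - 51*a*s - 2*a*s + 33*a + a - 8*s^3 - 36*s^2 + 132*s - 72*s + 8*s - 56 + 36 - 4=a^2*(14 - 28*s) + a*(-30*s^2 - 53*s + 34) - 8*s^3 - 36*s^2 + 68*s - 24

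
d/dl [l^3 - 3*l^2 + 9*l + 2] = 3*l^2 - 6*l + 9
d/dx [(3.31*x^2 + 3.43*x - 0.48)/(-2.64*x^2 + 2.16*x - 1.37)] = (16.2048*x^2 - 11.6038*x - 3.6623)/(6.9696*x^4 - 11.4048*x^3 + 11.8992*x^2 - 5.9184*x + 1.8769)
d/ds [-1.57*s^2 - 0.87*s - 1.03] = -3.14*s - 0.87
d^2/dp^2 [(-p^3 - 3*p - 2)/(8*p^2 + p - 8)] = 2*(-257*p^3 - 360*p^2 - 816*p - 154)/(512*p^6 + 192*p^5 - 1512*p^4 - 383*p^3 + 1512*p^2 + 192*p - 512)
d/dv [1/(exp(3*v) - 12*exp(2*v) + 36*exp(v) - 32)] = 3*(-exp(2*v) + 8*exp(v) - 12)*exp(v)/(exp(3*v) - 12*exp(2*v) + 36*exp(v) - 32)^2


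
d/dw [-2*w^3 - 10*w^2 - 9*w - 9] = -6*w^2 - 20*w - 9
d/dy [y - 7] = 1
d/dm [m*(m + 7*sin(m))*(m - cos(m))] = m*(m + 7*sin(m))*(sin(m) + 1) + m*(m - cos(m))*(7*cos(m) + 1) + (m + 7*sin(m))*(m - cos(m))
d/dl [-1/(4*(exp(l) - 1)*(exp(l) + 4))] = (2*exp(l) + 3)/(16*(exp(l) + 4)^2*sinh(l/2)^2)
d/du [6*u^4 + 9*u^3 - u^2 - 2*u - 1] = 24*u^3 + 27*u^2 - 2*u - 2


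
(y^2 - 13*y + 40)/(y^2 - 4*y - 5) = (y - 8)/(y + 1)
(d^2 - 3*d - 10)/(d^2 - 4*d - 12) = (d - 5)/(d - 6)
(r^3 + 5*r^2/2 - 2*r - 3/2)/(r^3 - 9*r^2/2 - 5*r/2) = (r^2 + 2*r - 3)/(r*(r - 5))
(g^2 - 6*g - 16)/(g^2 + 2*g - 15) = (g^2 - 6*g - 16)/(g^2 + 2*g - 15)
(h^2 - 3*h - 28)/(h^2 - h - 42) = (h + 4)/(h + 6)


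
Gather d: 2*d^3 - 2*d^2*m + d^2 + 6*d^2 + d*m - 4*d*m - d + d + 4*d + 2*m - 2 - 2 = 2*d^3 + d^2*(7 - 2*m) + d*(4 - 3*m) + 2*m - 4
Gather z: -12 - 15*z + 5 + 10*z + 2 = -5*z - 5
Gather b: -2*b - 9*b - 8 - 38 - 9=-11*b - 55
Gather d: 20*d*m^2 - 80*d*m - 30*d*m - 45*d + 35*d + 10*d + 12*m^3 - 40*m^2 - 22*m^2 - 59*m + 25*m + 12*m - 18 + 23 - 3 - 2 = d*(20*m^2 - 110*m) + 12*m^3 - 62*m^2 - 22*m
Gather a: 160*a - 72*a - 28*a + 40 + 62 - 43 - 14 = 60*a + 45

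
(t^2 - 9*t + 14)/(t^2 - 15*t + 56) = (t - 2)/(t - 8)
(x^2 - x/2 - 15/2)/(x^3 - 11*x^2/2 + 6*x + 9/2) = (2*x + 5)/(2*x^2 - 5*x - 3)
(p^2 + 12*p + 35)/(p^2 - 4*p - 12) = (p^2 + 12*p + 35)/(p^2 - 4*p - 12)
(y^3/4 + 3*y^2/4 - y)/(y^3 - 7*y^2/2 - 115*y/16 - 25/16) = 4*y*(-y^2 - 3*y + 4)/(-16*y^3 + 56*y^2 + 115*y + 25)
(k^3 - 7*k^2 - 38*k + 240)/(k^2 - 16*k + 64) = (k^2 + k - 30)/(k - 8)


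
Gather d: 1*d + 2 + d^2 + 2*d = d^2 + 3*d + 2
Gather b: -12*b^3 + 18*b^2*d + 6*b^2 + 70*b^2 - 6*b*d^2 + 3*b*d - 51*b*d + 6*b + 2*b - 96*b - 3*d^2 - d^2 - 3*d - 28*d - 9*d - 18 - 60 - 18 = -12*b^3 + b^2*(18*d + 76) + b*(-6*d^2 - 48*d - 88) - 4*d^2 - 40*d - 96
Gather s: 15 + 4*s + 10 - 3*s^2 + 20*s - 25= -3*s^2 + 24*s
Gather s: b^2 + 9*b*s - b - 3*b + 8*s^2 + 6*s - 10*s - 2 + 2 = b^2 - 4*b + 8*s^2 + s*(9*b - 4)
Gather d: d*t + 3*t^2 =d*t + 3*t^2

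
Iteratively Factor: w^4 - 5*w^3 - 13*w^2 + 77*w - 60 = (w - 5)*(w^3 - 13*w + 12) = (w - 5)*(w - 1)*(w^2 + w - 12) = (w - 5)*(w - 1)*(w + 4)*(w - 3)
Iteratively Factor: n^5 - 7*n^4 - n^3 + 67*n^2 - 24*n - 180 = (n + 2)*(n^4 - 9*n^3 + 17*n^2 + 33*n - 90) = (n - 3)*(n + 2)*(n^3 - 6*n^2 - n + 30) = (n - 3)*(n + 2)^2*(n^2 - 8*n + 15) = (n - 3)^2*(n + 2)^2*(n - 5)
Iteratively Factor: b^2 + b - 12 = (b - 3)*(b + 4)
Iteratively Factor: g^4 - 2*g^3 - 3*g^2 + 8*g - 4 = (g - 2)*(g^3 - 3*g + 2) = (g - 2)*(g + 2)*(g^2 - 2*g + 1) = (g - 2)*(g - 1)*(g + 2)*(g - 1)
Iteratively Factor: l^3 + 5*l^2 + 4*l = (l + 1)*(l^2 + 4*l) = l*(l + 1)*(l + 4)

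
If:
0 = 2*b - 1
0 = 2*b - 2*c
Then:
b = 1/2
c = 1/2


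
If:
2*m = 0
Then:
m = 0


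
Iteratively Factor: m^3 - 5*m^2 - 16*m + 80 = (m - 5)*(m^2 - 16) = (m - 5)*(m - 4)*(m + 4)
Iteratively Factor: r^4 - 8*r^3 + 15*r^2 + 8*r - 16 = (r - 1)*(r^3 - 7*r^2 + 8*r + 16) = (r - 4)*(r - 1)*(r^2 - 3*r - 4) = (r - 4)*(r - 1)*(r + 1)*(r - 4)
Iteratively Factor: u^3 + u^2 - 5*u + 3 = (u - 1)*(u^2 + 2*u - 3) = (u - 1)^2*(u + 3)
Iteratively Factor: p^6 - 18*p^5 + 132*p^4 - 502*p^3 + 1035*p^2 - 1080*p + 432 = (p - 3)*(p^5 - 15*p^4 + 87*p^3 - 241*p^2 + 312*p - 144) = (p - 3)^2*(p^4 - 12*p^3 + 51*p^2 - 88*p + 48) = (p - 3)^3*(p^3 - 9*p^2 + 24*p - 16) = (p - 4)*(p - 3)^3*(p^2 - 5*p + 4) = (p - 4)^2*(p - 3)^3*(p - 1)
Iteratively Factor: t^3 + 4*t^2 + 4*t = (t)*(t^2 + 4*t + 4) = t*(t + 2)*(t + 2)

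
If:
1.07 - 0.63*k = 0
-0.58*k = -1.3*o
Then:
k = 1.70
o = 0.76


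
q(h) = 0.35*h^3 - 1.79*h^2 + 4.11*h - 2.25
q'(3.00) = 2.82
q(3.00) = 3.42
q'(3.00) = 2.82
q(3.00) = 3.42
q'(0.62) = 2.29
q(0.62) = -0.31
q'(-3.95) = 34.63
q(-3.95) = -67.98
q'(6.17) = 21.99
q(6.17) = 37.18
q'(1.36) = 1.18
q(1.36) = 0.91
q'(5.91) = 19.63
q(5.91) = 31.77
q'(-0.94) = 8.40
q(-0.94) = -7.99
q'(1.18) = 1.35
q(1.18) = 0.68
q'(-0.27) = 5.15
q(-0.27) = -3.50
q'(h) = 1.05*h^2 - 3.58*h + 4.11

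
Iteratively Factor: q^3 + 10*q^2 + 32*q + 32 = (q + 4)*(q^2 + 6*q + 8) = (q + 4)^2*(q + 2)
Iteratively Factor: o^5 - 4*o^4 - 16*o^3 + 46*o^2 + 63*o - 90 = (o + 3)*(o^4 - 7*o^3 + 5*o^2 + 31*o - 30) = (o - 5)*(o + 3)*(o^3 - 2*o^2 - 5*o + 6) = (o - 5)*(o + 2)*(o + 3)*(o^2 - 4*o + 3) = (o - 5)*(o - 1)*(o + 2)*(o + 3)*(o - 3)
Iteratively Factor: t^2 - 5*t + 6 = (t - 3)*(t - 2)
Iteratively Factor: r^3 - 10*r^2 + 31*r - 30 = (r - 5)*(r^2 - 5*r + 6) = (r - 5)*(r - 3)*(r - 2)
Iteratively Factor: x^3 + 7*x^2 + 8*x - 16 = (x + 4)*(x^2 + 3*x - 4) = (x - 1)*(x + 4)*(x + 4)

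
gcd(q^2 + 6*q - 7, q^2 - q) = q - 1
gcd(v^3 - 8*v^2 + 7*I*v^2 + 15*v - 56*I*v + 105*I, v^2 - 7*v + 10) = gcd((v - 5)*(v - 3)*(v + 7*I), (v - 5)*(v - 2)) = v - 5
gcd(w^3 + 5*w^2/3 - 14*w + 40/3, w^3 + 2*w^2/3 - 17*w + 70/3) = w^2 + 3*w - 10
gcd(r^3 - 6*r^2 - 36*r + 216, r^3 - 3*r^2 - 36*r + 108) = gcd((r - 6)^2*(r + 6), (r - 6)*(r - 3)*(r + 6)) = r^2 - 36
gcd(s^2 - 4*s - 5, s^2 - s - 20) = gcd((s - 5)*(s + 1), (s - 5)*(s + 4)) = s - 5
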